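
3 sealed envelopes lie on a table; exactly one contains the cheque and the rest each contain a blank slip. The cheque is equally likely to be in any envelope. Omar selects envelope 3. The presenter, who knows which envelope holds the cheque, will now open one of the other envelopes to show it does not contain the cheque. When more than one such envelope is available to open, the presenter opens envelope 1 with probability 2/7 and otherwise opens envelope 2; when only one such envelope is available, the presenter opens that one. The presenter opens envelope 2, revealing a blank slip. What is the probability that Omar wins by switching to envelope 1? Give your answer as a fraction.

Condition on the true location of the cheque.
If it is in envelope 1 (prior 1/3): only envelope 2 is available, probability 1; weight (1/3)·1 = 1/3.
If it is in envelope 2 (prior 1/3): the presenter opened envelope 2, so this case is ruled out; weight (1/3)·0 = 0.
If it is in envelope 3 (prior 1/3): envelope 1 is available but not opened, probability 5/7; weight (1/3)·(5/7) = 5/21.
The weights sum to 4/7.
So P(the cheque in envelope 1 | the presenter opened envelope 2) = (1/3) / (4/7) = 7/12.

7/12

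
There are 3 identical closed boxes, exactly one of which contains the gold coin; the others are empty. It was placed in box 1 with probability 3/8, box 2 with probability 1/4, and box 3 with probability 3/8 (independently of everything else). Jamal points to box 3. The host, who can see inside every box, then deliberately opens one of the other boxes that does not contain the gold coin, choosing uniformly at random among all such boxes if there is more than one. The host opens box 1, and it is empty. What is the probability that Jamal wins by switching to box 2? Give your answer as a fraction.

4/7

Condition on the true location of the gold coin.
If it is in box 1 (prior 3/8): the host opened box 1, so this case is ruled out; weight (3/8)·0 = 0.
If it is in box 2 (prior 1/4): the host has no choice, probability 1; weight (1/4)·1 = 1/4.
If it is in box 3 (prior 3/8): the host has 2 equally likely choices, so probability 1/2; weight (3/8)·(1/2) = 3/16.
The weights sum to 7/16.
So P(the gold coin in box 2 | the host opened box 1) = (1/4) / (7/16) = 4/7.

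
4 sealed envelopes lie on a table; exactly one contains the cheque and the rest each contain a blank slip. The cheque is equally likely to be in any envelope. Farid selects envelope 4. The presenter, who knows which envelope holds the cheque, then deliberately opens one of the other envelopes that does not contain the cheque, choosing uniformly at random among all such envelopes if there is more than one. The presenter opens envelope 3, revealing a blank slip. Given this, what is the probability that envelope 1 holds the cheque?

Consider each possible location of the cheque in turn.
If it is in either of envelopes 1 and 2 (prior 1/4 each): the presenter has 2 equally likely choices, so probability 1/2; weight (1/4)·(1/2) = 1/8 each.
If it is in envelope 3 (prior 1/4): the presenter opened envelope 3, so this case is ruled out; weight (1/4)·0 = 0.
If it is in envelope 4 (prior 1/4): the presenter has 3 equally likely choices, so probability 1/3; weight (1/4)·(1/3) = 1/12.
The weights sum to 1/3.
So P(the cheque in envelope 1 | the presenter opened envelope 3) = (1/8) / (1/3) = 3/8.

3/8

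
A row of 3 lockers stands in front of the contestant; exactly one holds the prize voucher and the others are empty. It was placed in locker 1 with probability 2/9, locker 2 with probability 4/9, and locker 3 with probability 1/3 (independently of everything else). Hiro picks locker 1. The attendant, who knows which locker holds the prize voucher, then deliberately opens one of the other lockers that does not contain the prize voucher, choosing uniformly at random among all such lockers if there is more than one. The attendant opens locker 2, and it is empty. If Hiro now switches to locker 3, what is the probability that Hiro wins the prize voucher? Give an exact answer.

Condition on the true location of the prize voucher.
If it is in locker 1 (prior 2/9): the attendant has 2 equally likely choices, so probability 1/2; weight (2/9)·(1/2) = 1/9.
If it is in locker 2 (prior 4/9): the attendant opened locker 2, so this case is ruled out; weight (4/9)·0 = 0.
If it is in locker 3 (prior 1/3): the attendant has no choice, probability 1; weight (1/3)·1 = 1/3.
The weights sum to 4/9.
So P(the prize voucher in locker 3 | the attendant opened locker 2) = (1/3) / (4/9) = 3/4.

3/4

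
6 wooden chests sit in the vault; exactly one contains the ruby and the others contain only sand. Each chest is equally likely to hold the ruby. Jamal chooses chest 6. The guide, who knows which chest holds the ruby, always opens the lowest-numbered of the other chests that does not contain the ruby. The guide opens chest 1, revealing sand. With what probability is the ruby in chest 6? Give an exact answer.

1/5

Condition on the true location of the ruby.
If it is in chest 1 (prior 1/6): the guide opened chest 1, so this case is ruled out; weight (1/6)·0 = 0.
If it is in any of chests 2, 3, 4, 5, and 6 (prior 1/6 each): chest 1 is the lowest-numbered option available, probability 1; weight (1/6)·1 = 1/6 each.
The weights sum to 5/6.
So P(the ruby in chest 6 | the guide opened chest 1) = (1/6) / (5/6) = 1/5.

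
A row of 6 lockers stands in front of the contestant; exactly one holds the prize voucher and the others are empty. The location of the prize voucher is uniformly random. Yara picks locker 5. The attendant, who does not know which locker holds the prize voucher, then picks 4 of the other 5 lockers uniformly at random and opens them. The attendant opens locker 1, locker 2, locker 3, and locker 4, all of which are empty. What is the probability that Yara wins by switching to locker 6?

1/2

Because the attendant chose which lockers to open without knowing where the prize voucher is, the choice is independent of the prize location. Learning that none of the 4 opened lockers holds the prize voucher simply rules out those 4 locations and leaves the remaining 2 lockers still equally likely by symmetry.
So P(the prize voucher in locker 6) = 1/2.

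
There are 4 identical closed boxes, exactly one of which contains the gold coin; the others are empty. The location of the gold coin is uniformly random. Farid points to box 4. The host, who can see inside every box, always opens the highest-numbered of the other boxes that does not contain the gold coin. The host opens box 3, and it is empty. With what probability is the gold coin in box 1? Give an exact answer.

1/3

Apply Bayes' rule, conditioning on where the gold coin actually is.
If it is in any of boxes 1, 2, and 4 (prior 1/4 each): box 3 is the highest-numbered option available, probability 1; weight (1/4)·1 = 1/4 each.
If it is in box 3 (prior 1/4): the host opened box 3, so this case is ruled out; weight (1/4)·0 = 0.
The weights sum to 3/4.
So P(the gold coin in box 1 | the host opened box 3) = (1/4) / (3/4) = 1/3.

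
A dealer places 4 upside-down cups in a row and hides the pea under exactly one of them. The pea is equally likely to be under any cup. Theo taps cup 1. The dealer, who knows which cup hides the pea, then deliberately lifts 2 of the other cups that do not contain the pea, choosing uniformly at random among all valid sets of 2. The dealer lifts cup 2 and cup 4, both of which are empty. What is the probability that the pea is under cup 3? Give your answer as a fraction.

3/4

Consider each possible location of the pea in turn.
If it is under cup 1 (prior 1/4): the dealer has 3 equally likely choices, so probability 1/3; weight (1/4)·(1/3) = 1/12.
If it is under either of cups 2 and 4 (prior 1/4 each): that cup was opened and seen not to hold the prize — ruled out; weight (1/4)·0 = 0 each.
If it is under cup 3 (prior 1/4): the dealer has no choice, probability 1; weight (1/4)·1 = 1/4.
The weights sum to 1/3.
So P(the pea under cup 3 | the dealer opened cup 2 and cup 4) = (1/4) / (1/3) = 3/4.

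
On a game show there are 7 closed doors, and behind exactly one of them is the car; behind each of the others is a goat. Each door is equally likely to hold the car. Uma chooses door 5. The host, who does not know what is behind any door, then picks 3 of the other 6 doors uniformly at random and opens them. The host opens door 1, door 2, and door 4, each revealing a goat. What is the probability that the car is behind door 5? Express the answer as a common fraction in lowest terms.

1/4

Apply Bayes' rule, conditioning on where the car actually is.
If it is behind any of doors 1, 2, and 4 (prior 1/7 each): that door was opened and seen not to hold the prize — ruled out; weight (1/7)·0 = 0 each.
If it is behind any of doors 3, 5, 6, and 7 (prior 1/7 each): the host picks exactly this set with probability 1/20 regardless, and none is the prize; weight (1/7)·(1/20) = 1/140 each.
The weights sum to 1/35.
So P(the car behind door 5 | the host opened door 1, door 2, and door 4) = (1/140) / (1/35) = 1/4.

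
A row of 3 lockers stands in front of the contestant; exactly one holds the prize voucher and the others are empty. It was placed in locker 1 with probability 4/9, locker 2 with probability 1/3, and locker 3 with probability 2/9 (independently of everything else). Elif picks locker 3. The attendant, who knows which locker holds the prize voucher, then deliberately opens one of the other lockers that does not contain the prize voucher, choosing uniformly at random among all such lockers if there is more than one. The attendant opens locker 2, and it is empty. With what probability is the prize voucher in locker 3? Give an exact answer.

Apply Bayes' rule, conditioning on where the prize voucher actually is.
If it is in locker 1 (prior 4/9): the attendant has no choice, probability 1; weight (4/9)·1 = 4/9.
If it is in locker 2 (prior 1/3): the attendant opened locker 2, so this case is ruled out; weight (1/3)·0 = 0.
If it is in locker 3 (prior 2/9): the attendant has 2 equally likely choices, so probability 1/2; weight (2/9)·(1/2) = 1/9.
The weights sum to 5/9.
So P(the prize voucher in locker 3 | the attendant opened locker 2) = (1/9) / (5/9) = 1/5.

1/5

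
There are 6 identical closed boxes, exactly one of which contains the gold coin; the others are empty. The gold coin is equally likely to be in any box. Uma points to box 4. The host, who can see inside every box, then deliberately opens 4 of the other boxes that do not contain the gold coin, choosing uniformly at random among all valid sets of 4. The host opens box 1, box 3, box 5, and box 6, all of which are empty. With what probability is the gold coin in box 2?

5/6

Apply Bayes' rule, conditioning on where the gold coin actually is.
If it is in any of boxes 1, 3, 5, and 6 (prior 1/6 each): that box was opened and seen not to hold the prize — ruled out; weight (1/6)·0 = 0 each.
If it is in box 2 (prior 1/6): the host has no choice, probability 1; weight (1/6)·1 = 1/6.
If it is in box 4 (prior 1/6): the host has 5 equally likely choices, so probability 1/5; weight (1/6)·(1/5) = 1/30.
The weights sum to 1/5.
So P(the gold coin in box 2 | the host opened box 1, box 3, box 5, and box 6) = (1/6) / (1/5) = 5/6.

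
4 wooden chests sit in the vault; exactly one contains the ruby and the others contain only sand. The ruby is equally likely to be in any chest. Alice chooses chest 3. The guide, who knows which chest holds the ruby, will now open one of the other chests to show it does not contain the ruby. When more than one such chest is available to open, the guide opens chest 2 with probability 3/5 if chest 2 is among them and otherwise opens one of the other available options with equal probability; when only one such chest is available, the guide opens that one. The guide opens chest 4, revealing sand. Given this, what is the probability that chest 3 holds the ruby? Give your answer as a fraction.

2/11

Consider each possible location of the ruby in turn.
If it is in chest 1 (prior 1/4): chest 2 is available but not opened, probability 2/5; weight (1/4)·(2/5) = 1/10.
If it is in chest 2 (prior 1/4): chest 2 holds the prize so is unavailable; the guide chooses uniformly among the 2 others, probability 1/2; weight (1/4)·(1/2) = 1/8.
If it is in chest 3 (prior 1/4): chest 2 is available but not opened; chest 4 gets probability (1 − 3/5)/2 = 1/5; weight (1/4)·(1/5) = 1/20.
If it is in chest 4 (prior 1/4): the guide opened chest 4, so this case is ruled out; weight (1/4)·0 = 0.
The weights sum to 11/40.
So P(the ruby in chest 3 | the guide opened chest 4) = (1/20) / (11/40) = 2/11.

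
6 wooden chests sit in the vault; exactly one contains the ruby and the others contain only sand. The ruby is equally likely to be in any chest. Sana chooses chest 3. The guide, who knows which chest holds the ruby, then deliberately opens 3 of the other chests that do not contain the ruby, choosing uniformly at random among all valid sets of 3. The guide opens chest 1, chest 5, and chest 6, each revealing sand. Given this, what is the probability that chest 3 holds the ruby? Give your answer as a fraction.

Condition on the true location of the ruby.
If it is in any of chests 1, 5, and 6 (prior 1/6 each): that chest was opened and seen not to hold the prize — ruled out; weight (1/6)·0 = 0 each.
If it is in either of chests 2 and 4 (prior 1/6 each): the guide has 4 equally likely choices, so probability 1/4; weight (1/6)·(1/4) = 1/24 each.
If it is in chest 3 (prior 1/6): the guide has 10 equally likely choices, so probability 1/10; weight (1/6)·(1/10) = 1/60.
The weights sum to 1/10.
So P(the ruby in chest 3 | the guide opened chest 1, chest 5, and chest 6) = (1/60) / (1/10) = 1/6.

1/6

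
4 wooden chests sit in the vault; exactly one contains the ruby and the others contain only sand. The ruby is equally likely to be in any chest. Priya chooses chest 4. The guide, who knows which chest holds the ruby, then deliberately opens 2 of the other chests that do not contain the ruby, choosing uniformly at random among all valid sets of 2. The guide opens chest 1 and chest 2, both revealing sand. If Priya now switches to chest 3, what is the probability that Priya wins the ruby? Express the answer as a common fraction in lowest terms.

Condition on the true location of the ruby.
If it is in either of chests 1 and 2 (prior 1/4 each): that chest was opened and seen not to hold the prize — ruled out; weight (1/4)·0 = 0 each.
If it is in chest 3 (prior 1/4): the guide has no choice, probability 1; weight (1/4)·1 = 1/4.
If it is in chest 4 (prior 1/4): the guide has 3 equally likely choices, so probability 1/3; weight (1/4)·(1/3) = 1/12.
The weights sum to 1/3.
So P(the ruby in chest 3 | the guide opened chest 1 and chest 2) = (1/4) / (1/3) = 3/4.

3/4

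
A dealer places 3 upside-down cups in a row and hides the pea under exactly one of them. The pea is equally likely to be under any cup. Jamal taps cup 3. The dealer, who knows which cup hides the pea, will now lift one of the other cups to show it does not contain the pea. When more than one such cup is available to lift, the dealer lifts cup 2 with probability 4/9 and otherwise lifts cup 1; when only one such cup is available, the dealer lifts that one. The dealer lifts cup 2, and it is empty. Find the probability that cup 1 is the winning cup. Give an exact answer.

9/13

Consider each possible location of the pea in turn.
If it is under cup 1 (prior 1/3): only cup 2 is available, probability 1; weight (1/3)·1 = 1/3.
If it is under cup 2 (prior 1/3): the dealer opened cup 2, so this case is ruled out; weight (1/3)·0 = 0.
If it is under cup 3 (prior 1/3): cup 2 is available, opened with probability 4/9; weight (1/3)·(4/9) = 4/27.
The weights sum to 13/27.
So P(the pea under cup 1 | the dealer opened cup 2) = (1/3) / (13/27) = 9/13.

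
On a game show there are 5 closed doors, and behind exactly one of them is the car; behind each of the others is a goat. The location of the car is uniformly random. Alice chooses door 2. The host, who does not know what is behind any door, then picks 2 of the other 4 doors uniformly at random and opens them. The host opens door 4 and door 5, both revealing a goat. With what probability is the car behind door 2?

Because the host chose which doors to open without knowing where the car is, the choice is independent of the prize location. Learning that none of the 2 opened doors holds the car simply rules out those 2 locations and leaves the remaining 3 doors still equally likely by symmetry.
So P(the car behind door 2) = 1/3.

1/3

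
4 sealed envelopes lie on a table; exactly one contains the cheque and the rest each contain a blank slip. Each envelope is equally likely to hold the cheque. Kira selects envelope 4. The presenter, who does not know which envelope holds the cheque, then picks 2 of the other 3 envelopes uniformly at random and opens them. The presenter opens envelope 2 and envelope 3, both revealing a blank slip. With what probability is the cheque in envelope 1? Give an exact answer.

Condition on the true location of the cheque.
If it is in either of envelopes 1 and 4 (prior 1/4 each): the presenter picks exactly this set with probability 1/3 regardless, and none is the prize; weight (1/4)·(1/3) = 1/12 each.
If it is in either of envelopes 2 and 3 (prior 1/4 each): that envelope was opened and seen not to hold the prize — ruled out; weight (1/4)·0 = 0 each.
The weights sum to 1/6.
So P(the cheque in envelope 1 | the presenter opened envelope 2 and envelope 3) = (1/12) / (1/6) = 1/2.

1/2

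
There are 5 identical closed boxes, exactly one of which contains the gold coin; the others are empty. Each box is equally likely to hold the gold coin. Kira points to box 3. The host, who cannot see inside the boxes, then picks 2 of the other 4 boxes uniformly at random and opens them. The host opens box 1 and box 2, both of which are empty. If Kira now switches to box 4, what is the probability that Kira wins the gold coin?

Because the host chose which boxes to open without knowing where the gold coin is, the choice is independent of the prize location. Learning that none of the 2 opened boxes holds the gold coin simply rules out those 2 locations and leaves the remaining 3 boxes still equally likely by symmetry.
So P(the gold coin in box 4) = 1/3.

1/3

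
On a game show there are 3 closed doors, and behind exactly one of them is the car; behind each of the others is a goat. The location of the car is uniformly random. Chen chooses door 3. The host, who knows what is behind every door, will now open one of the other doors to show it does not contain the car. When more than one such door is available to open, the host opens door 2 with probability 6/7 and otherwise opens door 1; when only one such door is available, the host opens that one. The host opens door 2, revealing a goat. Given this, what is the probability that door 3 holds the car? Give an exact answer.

6/13

Consider each possible location of the car in turn.
If it is behind door 1 (prior 1/3): only door 2 is available, probability 1; weight (1/3)·1 = 1/3.
If it is behind door 2 (prior 1/3): the host opened door 2, so this case is ruled out; weight (1/3)·0 = 0.
If it is behind door 3 (prior 1/3): door 2 is available, opened with probability 6/7; weight (1/3)·(6/7) = 2/7.
The weights sum to 13/21.
So P(the car behind door 3 | the host opened door 2) = (2/7) / (13/21) = 6/13.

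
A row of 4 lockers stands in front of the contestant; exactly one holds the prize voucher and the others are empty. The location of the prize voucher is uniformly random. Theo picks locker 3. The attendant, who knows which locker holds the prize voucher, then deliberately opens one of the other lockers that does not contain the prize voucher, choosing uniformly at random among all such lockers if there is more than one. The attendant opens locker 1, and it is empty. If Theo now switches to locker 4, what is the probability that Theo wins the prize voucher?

3/8

Condition on the true location of the prize voucher.
If it is in locker 1 (prior 1/4): the attendant opened locker 1, so this case is ruled out; weight (1/4)·0 = 0.
If it is in either of lockers 2 and 4 (prior 1/4 each): the attendant has 2 equally likely choices, so probability 1/2; weight (1/4)·(1/2) = 1/8 each.
If it is in locker 3 (prior 1/4): the attendant has 3 equally likely choices, so probability 1/3; weight (1/4)·(1/3) = 1/12.
The weights sum to 1/3.
So P(the prize voucher in locker 4 | the attendant opened locker 1) = (1/8) / (1/3) = 3/8.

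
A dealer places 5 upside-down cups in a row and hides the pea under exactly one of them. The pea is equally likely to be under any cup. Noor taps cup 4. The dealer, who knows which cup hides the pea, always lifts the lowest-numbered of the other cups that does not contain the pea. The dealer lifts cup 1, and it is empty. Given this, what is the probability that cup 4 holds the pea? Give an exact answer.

Apply Bayes' rule, conditioning on where the pea actually is.
If it is under cup 1 (prior 1/5): the dealer opened cup 1, so this case is ruled out; weight (1/5)·0 = 0.
If it is under any of cups 2, 3, 4, and 5 (prior 1/5 each): cup 1 is the lowest-numbered option available, probability 1; weight (1/5)·1 = 1/5 each.
The weights sum to 4/5.
So P(the pea under cup 4 | the dealer opened cup 1) = (1/5) / (4/5) = 1/4.

1/4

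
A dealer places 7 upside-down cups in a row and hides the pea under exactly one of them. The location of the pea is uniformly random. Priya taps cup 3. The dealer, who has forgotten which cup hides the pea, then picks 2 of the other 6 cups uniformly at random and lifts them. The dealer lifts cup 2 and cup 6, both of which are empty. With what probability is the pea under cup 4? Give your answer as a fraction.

Because the dealer chose which cups to lift without knowing where the pea is, the choice is independent of the prize location. Learning that none of the 2 opened cups holds the pea simply rules out those 2 locations and leaves the remaining 5 cups still equally likely by symmetry.
So P(the pea under cup 4) = 1/5.

1/5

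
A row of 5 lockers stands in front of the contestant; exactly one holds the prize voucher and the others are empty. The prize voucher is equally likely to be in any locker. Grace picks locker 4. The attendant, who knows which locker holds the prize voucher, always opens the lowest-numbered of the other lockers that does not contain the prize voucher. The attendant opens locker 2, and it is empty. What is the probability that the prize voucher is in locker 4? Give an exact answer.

Consider each possible location of the prize voucher in turn.
If it is in locker 1 (prior 1/5): locker 2 is the lowest-numbered option available, probability 1; weight (1/5)·1 = 1/5.
If it is in locker 2 (prior 1/5): the attendant opened locker 2, so this case is ruled out; weight (1/5)·0 = 0.
If it is in any of lockers 3, 4, and 5 (prior 1/5 each): the attendant would have opened locker 1 instead, probability 0; weight (1/5)·0 = 0 each.
The weights sum to 1/5.
So P(the prize voucher in locker 4 | the attendant opened locker 2) = 0 / (1/5) = 0.

0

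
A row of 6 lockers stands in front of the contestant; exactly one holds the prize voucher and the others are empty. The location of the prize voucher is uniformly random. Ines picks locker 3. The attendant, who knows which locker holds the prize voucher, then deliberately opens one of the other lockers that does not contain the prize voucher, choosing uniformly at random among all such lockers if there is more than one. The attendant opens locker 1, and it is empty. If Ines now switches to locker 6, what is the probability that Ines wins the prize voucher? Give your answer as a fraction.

5/24

Apply Bayes' rule, conditioning on where the prize voucher actually is.
If it is in locker 1 (prior 1/6): the attendant opened locker 1, so this case is ruled out; weight (1/6)·0 = 0.
If it is in any of lockers 2, 4, 5, and 6 (prior 1/6 each): the attendant has 4 equally likely choices, so probability 1/4; weight (1/6)·(1/4) = 1/24 each.
If it is in locker 3 (prior 1/6): the attendant has 5 equally likely choices, so probability 1/5; weight (1/6)·(1/5) = 1/30.
The weights sum to 1/5.
So P(the prize voucher in locker 6 | the attendant opened locker 1) = (1/24) / (1/5) = 5/24.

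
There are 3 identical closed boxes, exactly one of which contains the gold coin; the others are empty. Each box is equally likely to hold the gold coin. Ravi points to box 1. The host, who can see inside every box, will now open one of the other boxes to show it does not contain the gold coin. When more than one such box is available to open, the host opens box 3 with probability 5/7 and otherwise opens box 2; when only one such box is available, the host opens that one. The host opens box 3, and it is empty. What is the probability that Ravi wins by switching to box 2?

Condition on the true location of the gold coin.
If it is in box 1 (prior 1/3): box 3 is available, opened with probability 5/7; weight (1/3)·(5/7) = 5/21.
If it is in box 2 (prior 1/3): only box 3 is available, probability 1; weight (1/3)·1 = 1/3.
If it is in box 3 (prior 1/3): the host opened box 3, so this case is ruled out; weight (1/3)·0 = 0.
The weights sum to 4/7.
So P(the gold coin in box 2 | the host opened box 3) = (1/3) / (4/7) = 7/12.

7/12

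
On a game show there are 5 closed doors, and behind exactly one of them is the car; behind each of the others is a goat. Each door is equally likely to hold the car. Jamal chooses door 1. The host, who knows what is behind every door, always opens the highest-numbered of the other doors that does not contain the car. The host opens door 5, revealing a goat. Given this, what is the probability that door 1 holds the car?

1/4

Apply Bayes' rule, conditioning on where the car actually is.
If it is behind any of doors 1, 2, 3, and 4 (prior 1/5 each): door 5 is the highest-numbered option available, probability 1; weight (1/5)·1 = 1/5 each.
If it is behind door 5 (prior 1/5): the host opened door 5, so this case is ruled out; weight (1/5)·0 = 0.
The weights sum to 4/5.
So P(the car behind door 1 | the host opened door 5) = (1/5) / (4/5) = 1/4.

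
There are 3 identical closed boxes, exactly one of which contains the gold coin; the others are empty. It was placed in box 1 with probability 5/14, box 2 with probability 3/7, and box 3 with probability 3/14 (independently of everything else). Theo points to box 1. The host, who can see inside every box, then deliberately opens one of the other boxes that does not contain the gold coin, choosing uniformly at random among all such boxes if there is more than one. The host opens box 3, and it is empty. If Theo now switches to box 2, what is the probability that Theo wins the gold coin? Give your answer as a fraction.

Consider each possible location of the gold coin in turn.
If it is in box 1 (prior 5/14): the host has 2 equally likely choices, so probability 1/2; weight (5/14)·(1/2) = 5/28.
If it is in box 2 (prior 3/7): the host has no choice, probability 1; weight (3/7)·1 = 3/7.
If it is in box 3 (prior 3/14): the host opened box 3, so this case is ruled out; weight (3/14)·0 = 0.
The weights sum to 17/28.
So P(the gold coin in box 2 | the host opened box 3) = (3/7) / (17/28) = 12/17.

12/17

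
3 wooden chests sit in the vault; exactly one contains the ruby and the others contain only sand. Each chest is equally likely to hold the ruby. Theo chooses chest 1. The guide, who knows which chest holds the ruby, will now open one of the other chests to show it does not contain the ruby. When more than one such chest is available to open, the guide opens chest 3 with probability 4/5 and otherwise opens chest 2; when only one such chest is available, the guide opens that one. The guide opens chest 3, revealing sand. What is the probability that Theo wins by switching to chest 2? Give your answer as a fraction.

5/9

Consider each possible location of the ruby in turn.
If it is in chest 1 (prior 1/3): chest 3 is available, opened with probability 4/5; weight (1/3)·(4/5) = 4/15.
If it is in chest 2 (prior 1/3): only chest 3 is available, probability 1; weight (1/3)·1 = 1/3.
If it is in chest 3 (prior 1/3): the guide opened chest 3, so this case is ruled out; weight (1/3)·0 = 0.
The weights sum to 3/5.
So P(the ruby in chest 2 | the guide opened chest 3) = (1/3) / (3/5) = 5/9.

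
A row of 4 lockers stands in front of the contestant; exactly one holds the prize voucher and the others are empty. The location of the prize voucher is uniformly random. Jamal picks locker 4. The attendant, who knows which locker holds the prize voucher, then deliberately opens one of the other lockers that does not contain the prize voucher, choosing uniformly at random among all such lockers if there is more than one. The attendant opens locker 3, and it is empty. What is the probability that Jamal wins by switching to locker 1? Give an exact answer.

Condition on the true location of the prize voucher.
If it is in either of lockers 1 and 2 (prior 1/4 each): the attendant has 2 equally likely choices, so probability 1/2; weight (1/4)·(1/2) = 1/8 each.
If it is in locker 3 (prior 1/4): the attendant opened locker 3, so this case is ruled out; weight (1/4)·0 = 0.
If it is in locker 4 (prior 1/4): the attendant has 3 equally likely choices, so probability 1/3; weight (1/4)·(1/3) = 1/12.
The weights sum to 1/3.
So P(the prize voucher in locker 1 | the attendant opened locker 3) = (1/8) / (1/3) = 3/8.

3/8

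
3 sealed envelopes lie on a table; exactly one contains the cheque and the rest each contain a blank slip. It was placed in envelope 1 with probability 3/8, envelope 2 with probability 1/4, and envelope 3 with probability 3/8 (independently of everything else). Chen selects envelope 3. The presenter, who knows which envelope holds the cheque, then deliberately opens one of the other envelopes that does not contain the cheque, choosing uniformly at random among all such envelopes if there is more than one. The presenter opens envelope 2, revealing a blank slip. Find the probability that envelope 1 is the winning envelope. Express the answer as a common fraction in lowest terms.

2/3

Consider each possible location of the cheque in turn.
If it is in envelope 1 (prior 3/8): the presenter has no choice, probability 1; weight (3/8)·1 = 3/8.
If it is in envelope 2 (prior 1/4): the presenter opened envelope 2, so this case is ruled out; weight (1/4)·0 = 0.
If it is in envelope 3 (prior 3/8): the presenter has 2 equally likely choices, so probability 1/2; weight (3/8)·(1/2) = 3/16.
The weights sum to 9/16.
So P(the cheque in envelope 1 | the presenter opened envelope 2) = (3/8) / (9/16) = 2/3.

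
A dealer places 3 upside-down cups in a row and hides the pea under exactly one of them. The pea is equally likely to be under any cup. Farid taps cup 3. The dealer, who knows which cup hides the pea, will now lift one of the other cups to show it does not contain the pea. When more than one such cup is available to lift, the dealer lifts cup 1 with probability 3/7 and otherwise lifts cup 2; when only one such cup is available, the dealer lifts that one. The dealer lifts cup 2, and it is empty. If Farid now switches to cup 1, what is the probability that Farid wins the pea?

Apply Bayes' rule, conditioning on where the pea actually is.
If it is under cup 1 (prior 1/3): only cup 2 is available, probability 1; weight (1/3)·1 = 1/3.
If it is under cup 2 (prior 1/3): the dealer opened cup 2, so this case is ruled out; weight (1/3)·0 = 0.
If it is under cup 3 (prior 1/3): cup 1 is available but not opened, probability 4/7; weight (1/3)·(4/7) = 4/21.
The weights sum to 11/21.
So P(the pea under cup 1 | the dealer opened cup 2) = (1/3) / (11/21) = 7/11.

7/11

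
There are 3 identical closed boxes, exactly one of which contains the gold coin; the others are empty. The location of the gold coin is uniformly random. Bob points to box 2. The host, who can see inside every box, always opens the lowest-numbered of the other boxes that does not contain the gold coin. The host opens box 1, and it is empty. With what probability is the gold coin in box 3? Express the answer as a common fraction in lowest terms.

1/2

Consider each possible location of the gold coin in turn.
If it is in box 1 (prior 1/3): the host opened box 1, so this case is ruled out; weight (1/3)·0 = 0.
If it is in either of boxes 2 and 3 (prior 1/3 each): box 1 is the lowest-numbered option available, probability 1; weight (1/3)·1 = 1/3 each.
The weights sum to 2/3.
So P(the gold coin in box 3 | the host opened box 1) = (1/3) / (2/3) = 1/2.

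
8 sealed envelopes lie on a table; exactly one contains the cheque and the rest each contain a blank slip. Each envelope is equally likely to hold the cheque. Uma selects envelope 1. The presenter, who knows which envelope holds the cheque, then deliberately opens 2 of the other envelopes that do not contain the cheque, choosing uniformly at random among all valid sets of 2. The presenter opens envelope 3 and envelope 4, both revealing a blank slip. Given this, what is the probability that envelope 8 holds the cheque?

Apply Bayes' rule, conditioning on where the cheque actually is.
If it is in envelope 1 (prior 1/8): the presenter has 21 equally likely choices, so probability 1/21; weight (1/8)·(1/21) = 1/168.
If it is in any of envelopes 2, 5, 6, 7, and 8 (prior 1/8 each): the presenter has 15 equally likely choices, so probability 1/15; weight (1/8)·(1/15) = 1/120 each.
If it is in either of envelopes 3 and 4 (prior 1/8 each): that envelope was opened and seen not to hold the prize — ruled out; weight (1/8)·0 = 0 each.
The weights sum to 1/21.
So P(the cheque in envelope 8 | the presenter opened envelope 3 and envelope 4) = (1/120) / (1/21) = 7/40.

7/40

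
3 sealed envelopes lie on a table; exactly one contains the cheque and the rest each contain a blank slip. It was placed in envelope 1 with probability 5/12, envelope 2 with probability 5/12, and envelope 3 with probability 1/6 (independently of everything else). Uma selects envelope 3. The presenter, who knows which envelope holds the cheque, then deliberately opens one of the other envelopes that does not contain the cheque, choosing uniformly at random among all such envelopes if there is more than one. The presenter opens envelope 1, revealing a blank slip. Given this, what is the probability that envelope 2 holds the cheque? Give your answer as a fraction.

5/6

Condition on the true location of the cheque.
If it is in envelope 1 (prior 5/12): the presenter opened envelope 1, so this case is ruled out; weight (5/12)·0 = 0.
If it is in envelope 2 (prior 5/12): the presenter has no choice, probability 1; weight (5/12)·1 = 5/12.
If it is in envelope 3 (prior 1/6): the presenter has 2 equally likely choices, so probability 1/2; weight (1/6)·(1/2) = 1/12.
The weights sum to 1/2.
So P(the cheque in envelope 2 | the presenter opened envelope 1) = (5/12) / (1/2) = 5/6.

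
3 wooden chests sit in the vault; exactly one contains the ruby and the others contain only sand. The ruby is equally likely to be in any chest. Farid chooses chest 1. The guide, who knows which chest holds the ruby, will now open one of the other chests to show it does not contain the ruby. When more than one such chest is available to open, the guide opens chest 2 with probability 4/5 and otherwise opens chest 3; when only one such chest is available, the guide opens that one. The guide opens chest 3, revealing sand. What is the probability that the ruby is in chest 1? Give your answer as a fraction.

Apply Bayes' rule, conditioning on where the ruby actually is.
If it is in chest 1 (prior 1/3): chest 2 is available but not opened, probability 1/5; weight (1/3)·(1/5) = 1/15.
If it is in chest 2 (prior 1/3): only chest 3 is available, probability 1; weight (1/3)·1 = 1/3.
If it is in chest 3 (prior 1/3): the guide opened chest 3, so this case is ruled out; weight (1/3)·0 = 0.
The weights sum to 2/5.
So P(the ruby in chest 1 | the guide opened chest 3) = (1/15) / (2/5) = 1/6.

1/6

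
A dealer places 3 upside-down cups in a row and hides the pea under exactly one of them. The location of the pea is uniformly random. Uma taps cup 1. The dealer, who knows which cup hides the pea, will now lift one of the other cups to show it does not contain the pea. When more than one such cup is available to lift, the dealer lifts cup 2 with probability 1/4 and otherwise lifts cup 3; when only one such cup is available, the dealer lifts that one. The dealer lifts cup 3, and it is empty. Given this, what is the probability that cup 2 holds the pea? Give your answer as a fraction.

4/7

Apply Bayes' rule, conditioning on where the pea actually is.
If it is under cup 1 (prior 1/3): cup 2 is available but not opened, probability 3/4; weight (1/3)·(3/4) = 1/4.
If it is under cup 2 (prior 1/3): only cup 3 is available, probability 1; weight (1/3)·1 = 1/3.
If it is under cup 3 (prior 1/3): the dealer opened cup 3, so this case is ruled out; weight (1/3)·0 = 0.
The weights sum to 7/12.
So P(the pea under cup 2 | the dealer opened cup 3) = (1/3) / (7/12) = 4/7.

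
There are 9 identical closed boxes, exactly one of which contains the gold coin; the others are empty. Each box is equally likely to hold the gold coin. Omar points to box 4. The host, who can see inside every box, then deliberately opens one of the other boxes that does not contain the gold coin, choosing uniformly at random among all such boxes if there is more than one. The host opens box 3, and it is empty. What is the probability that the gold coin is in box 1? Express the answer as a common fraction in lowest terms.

Consider each possible location of the gold coin in turn.
If it is in any of boxes 1, 2, 5, 6, 7, 8, and 9 (prior 1/9 each): the host has 7 equally likely choices, so probability 1/7; weight (1/9)·(1/7) = 1/63 each.
If it is in box 3 (prior 1/9): the host opened box 3, so this case is ruled out; weight (1/9)·0 = 0.
If it is in box 4 (prior 1/9): the host has 8 equally likely choices, so probability 1/8; weight (1/9)·(1/8) = 1/72.
The weights sum to 1/8.
So P(the gold coin in box 1 | the host opened box 3) = (1/63) / (1/8) = 8/63.

8/63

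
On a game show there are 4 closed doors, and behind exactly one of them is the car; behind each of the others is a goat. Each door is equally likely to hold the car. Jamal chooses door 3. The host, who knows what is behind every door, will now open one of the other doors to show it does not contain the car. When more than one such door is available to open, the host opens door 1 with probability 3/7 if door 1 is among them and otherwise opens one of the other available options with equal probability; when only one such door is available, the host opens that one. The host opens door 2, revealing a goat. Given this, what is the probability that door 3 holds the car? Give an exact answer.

Condition on the true location of the car.
If it is behind door 1 (prior 1/4): door 1 holds the prize so is unavailable; the host chooses uniformly among the 2 others, probability 1/2; weight (1/4)·(1/2) = 1/8.
If it is behind door 2 (prior 1/4): the host opened door 2, so this case is ruled out; weight (1/4)·0 = 0.
If it is behind door 3 (prior 1/4): door 1 is available but not opened; door 2 gets probability (1 − 3/7)/2 = 2/7; weight (1/4)·(2/7) = 1/14.
If it is behind door 4 (prior 1/4): door 1 is available but not opened, probability 4/7; weight (1/4)·(4/7) = 1/7.
The weights sum to 19/56.
So P(the car behind door 3 | the host opened door 2) = (1/14) / (19/56) = 4/19.

4/19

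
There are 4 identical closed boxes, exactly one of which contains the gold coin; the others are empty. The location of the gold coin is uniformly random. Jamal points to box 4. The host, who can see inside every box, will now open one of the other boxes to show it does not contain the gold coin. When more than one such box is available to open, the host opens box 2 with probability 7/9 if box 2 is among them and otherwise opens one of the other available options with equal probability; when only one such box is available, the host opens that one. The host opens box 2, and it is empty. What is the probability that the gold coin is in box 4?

1/3

Condition on the true location of the gold coin.
If it is in any of boxes 1, 3, and 4 (prior 1/4 each): box 2 is available, opened with probability 7/9; weight (1/4)·(7/9) = 7/36 each.
If it is in box 2 (prior 1/4): the host opened box 2, so this case is ruled out; weight (1/4)·0 = 0.
The weights sum to 7/12.
So P(the gold coin in box 4 | the host opened box 2) = (7/36) / (7/12) = 1/3.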